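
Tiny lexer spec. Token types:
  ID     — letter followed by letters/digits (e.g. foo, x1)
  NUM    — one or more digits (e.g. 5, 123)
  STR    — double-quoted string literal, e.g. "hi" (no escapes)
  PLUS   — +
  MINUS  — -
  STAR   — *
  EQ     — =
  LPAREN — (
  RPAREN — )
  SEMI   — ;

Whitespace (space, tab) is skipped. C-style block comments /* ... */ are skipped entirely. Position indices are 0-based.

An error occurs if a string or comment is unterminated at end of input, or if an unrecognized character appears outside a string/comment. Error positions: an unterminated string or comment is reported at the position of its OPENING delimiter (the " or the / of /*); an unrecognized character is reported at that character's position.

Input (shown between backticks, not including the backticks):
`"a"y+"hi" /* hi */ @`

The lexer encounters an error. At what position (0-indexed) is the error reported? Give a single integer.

Answer: 19

Derivation:
pos=0: enter STRING mode
pos=0: emit STR "a" (now at pos=3)
pos=3: emit ID 'y' (now at pos=4)
pos=4: emit PLUS '+'
pos=5: enter STRING mode
pos=5: emit STR "hi" (now at pos=9)
pos=10: enter COMMENT mode (saw '/*')
exit COMMENT mode (now at pos=18)
pos=19: ERROR — unrecognized char '@'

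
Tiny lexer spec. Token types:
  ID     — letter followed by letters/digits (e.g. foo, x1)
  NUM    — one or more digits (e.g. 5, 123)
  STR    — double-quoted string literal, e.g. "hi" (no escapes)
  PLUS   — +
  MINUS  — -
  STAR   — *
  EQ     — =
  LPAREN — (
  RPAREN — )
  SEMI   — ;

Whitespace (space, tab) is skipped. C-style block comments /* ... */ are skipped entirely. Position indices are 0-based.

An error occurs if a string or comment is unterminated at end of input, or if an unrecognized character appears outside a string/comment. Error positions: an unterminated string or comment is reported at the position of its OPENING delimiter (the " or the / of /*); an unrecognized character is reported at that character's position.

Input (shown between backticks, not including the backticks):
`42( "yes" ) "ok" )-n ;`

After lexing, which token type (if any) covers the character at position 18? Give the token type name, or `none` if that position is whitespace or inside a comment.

pos=0: emit NUM '42' (now at pos=2)
pos=2: emit LPAREN '('
pos=4: enter STRING mode
pos=4: emit STR "yes" (now at pos=9)
pos=10: emit RPAREN ')'
pos=12: enter STRING mode
pos=12: emit STR "ok" (now at pos=16)
pos=17: emit RPAREN ')'
pos=18: emit MINUS '-'
pos=19: emit ID 'n' (now at pos=20)
pos=21: emit SEMI ';'
DONE. 9 tokens: [NUM, LPAREN, STR, RPAREN, STR, RPAREN, MINUS, ID, SEMI]
Position 18: char is '-' -> MINUS

Answer: MINUS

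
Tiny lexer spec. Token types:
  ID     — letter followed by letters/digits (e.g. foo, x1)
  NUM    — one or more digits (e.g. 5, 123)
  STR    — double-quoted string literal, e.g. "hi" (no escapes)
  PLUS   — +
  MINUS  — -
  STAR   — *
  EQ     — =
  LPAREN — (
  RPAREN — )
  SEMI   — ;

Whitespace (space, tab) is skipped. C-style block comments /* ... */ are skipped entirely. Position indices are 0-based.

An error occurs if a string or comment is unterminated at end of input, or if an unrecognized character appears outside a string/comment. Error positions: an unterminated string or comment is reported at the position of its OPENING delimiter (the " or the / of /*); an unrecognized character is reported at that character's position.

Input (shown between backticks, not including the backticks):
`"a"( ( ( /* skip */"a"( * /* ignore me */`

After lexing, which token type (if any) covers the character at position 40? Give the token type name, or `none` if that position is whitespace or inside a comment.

pos=0: enter STRING mode
pos=0: emit STR "a" (now at pos=3)
pos=3: emit LPAREN '('
pos=5: emit LPAREN '('
pos=7: emit LPAREN '('
pos=9: enter COMMENT mode (saw '/*')
exit COMMENT mode (now at pos=19)
pos=19: enter STRING mode
pos=19: emit STR "a" (now at pos=22)
pos=22: emit LPAREN '('
pos=24: emit STAR '*'
pos=26: enter COMMENT mode (saw '/*')
exit COMMENT mode (now at pos=41)
DONE. 7 tokens: [STR, LPAREN, LPAREN, LPAREN, STR, LPAREN, STAR]
Position 40: char is '/' -> none

Answer: none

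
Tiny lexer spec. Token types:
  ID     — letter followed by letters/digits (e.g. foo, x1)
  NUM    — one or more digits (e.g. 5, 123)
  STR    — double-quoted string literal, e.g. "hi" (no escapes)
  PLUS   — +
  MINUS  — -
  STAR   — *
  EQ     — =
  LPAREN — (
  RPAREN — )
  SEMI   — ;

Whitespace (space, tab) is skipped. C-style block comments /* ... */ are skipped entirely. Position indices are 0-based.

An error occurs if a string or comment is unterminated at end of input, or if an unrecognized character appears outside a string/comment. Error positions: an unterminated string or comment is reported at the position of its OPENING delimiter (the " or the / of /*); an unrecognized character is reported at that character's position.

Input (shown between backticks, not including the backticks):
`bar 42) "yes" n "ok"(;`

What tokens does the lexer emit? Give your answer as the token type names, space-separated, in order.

pos=0: emit ID 'bar' (now at pos=3)
pos=4: emit NUM '42' (now at pos=6)
pos=6: emit RPAREN ')'
pos=8: enter STRING mode
pos=8: emit STR "yes" (now at pos=13)
pos=14: emit ID 'n' (now at pos=15)
pos=16: enter STRING mode
pos=16: emit STR "ok" (now at pos=20)
pos=20: emit LPAREN '('
pos=21: emit SEMI ';'
DONE. 8 tokens: [ID, NUM, RPAREN, STR, ID, STR, LPAREN, SEMI]

Answer: ID NUM RPAREN STR ID STR LPAREN SEMI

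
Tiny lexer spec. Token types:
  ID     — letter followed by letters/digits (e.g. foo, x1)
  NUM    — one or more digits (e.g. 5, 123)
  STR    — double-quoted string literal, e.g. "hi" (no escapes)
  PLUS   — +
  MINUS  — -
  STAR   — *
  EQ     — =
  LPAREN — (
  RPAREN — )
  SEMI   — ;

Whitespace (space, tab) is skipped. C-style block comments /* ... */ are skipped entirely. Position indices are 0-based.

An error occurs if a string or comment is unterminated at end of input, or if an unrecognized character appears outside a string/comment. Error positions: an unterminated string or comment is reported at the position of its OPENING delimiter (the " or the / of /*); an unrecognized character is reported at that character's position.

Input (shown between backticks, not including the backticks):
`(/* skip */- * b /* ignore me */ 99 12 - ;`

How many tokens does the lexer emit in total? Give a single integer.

pos=0: emit LPAREN '('
pos=1: enter COMMENT mode (saw '/*')
exit COMMENT mode (now at pos=11)
pos=11: emit MINUS '-'
pos=13: emit STAR '*'
pos=15: emit ID 'b' (now at pos=16)
pos=17: enter COMMENT mode (saw '/*')
exit COMMENT mode (now at pos=32)
pos=33: emit NUM '99' (now at pos=35)
pos=36: emit NUM '12' (now at pos=38)
pos=39: emit MINUS '-'
pos=41: emit SEMI ';'
DONE. 8 tokens: [LPAREN, MINUS, STAR, ID, NUM, NUM, MINUS, SEMI]

Answer: 8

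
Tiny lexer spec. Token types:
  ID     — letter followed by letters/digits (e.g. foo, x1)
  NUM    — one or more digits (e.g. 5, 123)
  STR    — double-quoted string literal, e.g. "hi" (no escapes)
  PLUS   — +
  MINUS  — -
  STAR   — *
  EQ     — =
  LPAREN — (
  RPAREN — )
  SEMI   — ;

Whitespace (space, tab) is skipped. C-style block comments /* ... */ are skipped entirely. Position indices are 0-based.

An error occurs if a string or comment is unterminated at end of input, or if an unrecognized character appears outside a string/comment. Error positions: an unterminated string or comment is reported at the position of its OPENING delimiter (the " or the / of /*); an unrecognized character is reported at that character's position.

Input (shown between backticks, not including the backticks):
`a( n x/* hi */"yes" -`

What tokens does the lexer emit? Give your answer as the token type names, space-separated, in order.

Answer: ID LPAREN ID ID STR MINUS

Derivation:
pos=0: emit ID 'a' (now at pos=1)
pos=1: emit LPAREN '('
pos=3: emit ID 'n' (now at pos=4)
pos=5: emit ID 'x' (now at pos=6)
pos=6: enter COMMENT mode (saw '/*')
exit COMMENT mode (now at pos=14)
pos=14: enter STRING mode
pos=14: emit STR "yes" (now at pos=19)
pos=20: emit MINUS '-'
DONE. 6 tokens: [ID, LPAREN, ID, ID, STR, MINUS]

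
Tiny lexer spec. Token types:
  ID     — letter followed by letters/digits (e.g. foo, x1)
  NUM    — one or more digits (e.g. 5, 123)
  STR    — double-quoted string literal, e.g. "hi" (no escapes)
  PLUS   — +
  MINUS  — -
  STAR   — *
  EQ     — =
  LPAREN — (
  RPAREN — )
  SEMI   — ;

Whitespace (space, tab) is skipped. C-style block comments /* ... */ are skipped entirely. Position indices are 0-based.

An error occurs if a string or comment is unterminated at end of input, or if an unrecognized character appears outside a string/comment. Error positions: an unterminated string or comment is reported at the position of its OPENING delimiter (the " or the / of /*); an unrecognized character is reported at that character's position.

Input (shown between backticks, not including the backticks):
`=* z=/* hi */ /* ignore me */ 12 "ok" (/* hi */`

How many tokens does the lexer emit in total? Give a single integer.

pos=0: emit EQ '='
pos=1: emit STAR '*'
pos=3: emit ID 'z' (now at pos=4)
pos=4: emit EQ '='
pos=5: enter COMMENT mode (saw '/*')
exit COMMENT mode (now at pos=13)
pos=14: enter COMMENT mode (saw '/*')
exit COMMENT mode (now at pos=29)
pos=30: emit NUM '12' (now at pos=32)
pos=33: enter STRING mode
pos=33: emit STR "ok" (now at pos=37)
pos=38: emit LPAREN '('
pos=39: enter COMMENT mode (saw '/*')
exit COMMENT mode (now at pos=47)
DONE. 7 tokens: [EQ, STAR, ID, EQ, NUM, STR, LPAREN]

Answer: 7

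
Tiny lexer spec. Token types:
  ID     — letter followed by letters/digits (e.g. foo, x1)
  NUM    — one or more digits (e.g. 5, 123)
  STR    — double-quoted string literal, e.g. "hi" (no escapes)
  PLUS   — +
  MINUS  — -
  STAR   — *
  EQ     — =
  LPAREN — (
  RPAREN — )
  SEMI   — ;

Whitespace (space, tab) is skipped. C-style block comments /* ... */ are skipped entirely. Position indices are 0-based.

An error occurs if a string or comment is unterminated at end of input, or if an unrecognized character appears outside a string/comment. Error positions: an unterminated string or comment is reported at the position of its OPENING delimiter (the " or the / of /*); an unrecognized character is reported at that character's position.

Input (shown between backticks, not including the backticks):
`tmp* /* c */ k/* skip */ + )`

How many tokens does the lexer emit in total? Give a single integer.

Answer: 5

Derivation:
pos=0: emit ID 'tmp' (now at pos=3)
pos=3: emit STAR '*'
pos=5: enter COMMENT mode (saw '/*')
exit COMMENT mode (now at pos=12)
pos=13: emit ID 'k' (now at pos=14)
pos=14: enter COMMENT mode (saw '/*')
exit COMMENT mode (now at pos=24)
pos=25: emit PLUS '+'
pos=27: emit RPAREN ')'
DONE. 5 tokens: [ID, STAR, ID, PLUS, RPAREN]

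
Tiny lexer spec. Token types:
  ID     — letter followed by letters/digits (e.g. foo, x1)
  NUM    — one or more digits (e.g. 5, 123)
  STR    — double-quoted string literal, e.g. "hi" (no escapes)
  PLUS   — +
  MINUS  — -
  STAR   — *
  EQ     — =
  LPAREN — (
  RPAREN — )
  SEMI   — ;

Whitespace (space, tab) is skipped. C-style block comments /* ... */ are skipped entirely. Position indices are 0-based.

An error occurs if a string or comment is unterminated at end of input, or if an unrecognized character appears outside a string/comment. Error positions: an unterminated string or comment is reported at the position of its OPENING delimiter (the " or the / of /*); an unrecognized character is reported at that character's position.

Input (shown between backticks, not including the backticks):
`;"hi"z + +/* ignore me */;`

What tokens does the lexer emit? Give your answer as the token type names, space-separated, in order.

Answer: SEMI STR ID PLUS PLUS SEMI

Derivation:
pos=0: emit SEMI ';'
pos=1: enter STRING mode
pos=1: emit STR "hi" (now at pos=5)
pos=5: emit ID 'z' (now at pos=6)
pos=7: emit PLUS '+'
pos=9: emit PLUS '+'
pos=10: enter COMMENT mode (saw '/*')
exit COMMENT mode (now at pos=25)
pos=25: emit SEMI ';'
DONE. 6 tokens: [SEMI, STR, ID, PLUS, PLUS, SEMI]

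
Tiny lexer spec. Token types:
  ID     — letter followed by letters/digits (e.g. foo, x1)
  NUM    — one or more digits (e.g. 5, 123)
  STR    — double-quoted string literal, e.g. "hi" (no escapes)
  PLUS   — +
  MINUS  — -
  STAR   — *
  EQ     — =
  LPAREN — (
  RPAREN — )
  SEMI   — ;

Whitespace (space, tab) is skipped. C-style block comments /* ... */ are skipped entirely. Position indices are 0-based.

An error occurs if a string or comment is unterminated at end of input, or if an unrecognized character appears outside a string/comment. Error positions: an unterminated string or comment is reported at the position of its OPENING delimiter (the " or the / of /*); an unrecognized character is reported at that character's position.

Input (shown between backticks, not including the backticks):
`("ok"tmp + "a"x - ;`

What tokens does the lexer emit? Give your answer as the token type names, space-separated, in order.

Answer: LPAREN STR ID PLUS STR ID MINUS SEMI

Derivation:
pos=0: emit LPAREN '('
pos=1: enter STRING mode
pos=1: emit STR "ok" (now at pos=5)
pos=5: emit ID 'tmp' (now at pos=8)
pos=9: emit PLUS '+'
pos=11: enter STRING mode
pos=11: emit STR "a" (now at pos=14)
pos=14: emit ID 'x' (now at pos=15)
pos=16: emit MINUS '-'
pos=18: emit SEMI ';'
DONE. 8 tokens: [LPAREN, STR, ID, PLUS, STR, ID, MINUS, SEMI]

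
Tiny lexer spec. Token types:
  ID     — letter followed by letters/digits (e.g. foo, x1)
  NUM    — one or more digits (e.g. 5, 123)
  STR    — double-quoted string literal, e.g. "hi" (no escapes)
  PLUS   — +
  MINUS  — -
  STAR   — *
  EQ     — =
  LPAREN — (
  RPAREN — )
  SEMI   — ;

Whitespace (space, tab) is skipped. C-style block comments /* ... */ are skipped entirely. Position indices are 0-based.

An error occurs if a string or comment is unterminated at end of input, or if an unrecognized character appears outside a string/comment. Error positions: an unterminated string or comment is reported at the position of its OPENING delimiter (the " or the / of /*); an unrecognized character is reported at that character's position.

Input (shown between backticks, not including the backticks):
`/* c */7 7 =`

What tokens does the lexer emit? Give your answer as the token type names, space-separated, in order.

Answer: NUM NUM EQ

Derivation:
pos=0: enter COMMENT mode (saw '/*')
exit COMMENT mode (now at pos=7)
pos=7: emit NUM '7' (now at pos=8)
pos=9: emit NUM '7' (now at pos=10)
pos=11: emit EQ '='
DONE. 3 tokens: [NUM, NUM, EQ]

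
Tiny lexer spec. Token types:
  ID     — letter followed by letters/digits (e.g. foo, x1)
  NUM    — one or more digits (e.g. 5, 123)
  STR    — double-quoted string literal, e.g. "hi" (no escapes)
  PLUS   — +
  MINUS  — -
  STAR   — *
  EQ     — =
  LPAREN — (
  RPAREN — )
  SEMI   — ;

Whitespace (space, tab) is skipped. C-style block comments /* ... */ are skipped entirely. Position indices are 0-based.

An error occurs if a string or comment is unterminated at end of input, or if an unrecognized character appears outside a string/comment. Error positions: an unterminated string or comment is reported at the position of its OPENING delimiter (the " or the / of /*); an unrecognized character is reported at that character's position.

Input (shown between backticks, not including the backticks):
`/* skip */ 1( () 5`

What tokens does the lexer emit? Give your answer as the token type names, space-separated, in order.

pos=0: enter COMMENT mode (saw '/*')
exit COMMENT mode (now at pos=10)
pos=11: emit NUM '1' (now at pos=12)
pos=12: emit LPAREN '('
pos=14: emit LPAREN '('
pos=15: emit RPAREN ')'
pos=17: emit NUM '5' (now at pos=18)
DONE. 5 tokens: [NUM, LPAREN, LPAREN, RPAREN, NUM]

Answer: NUM LPAREN LPAREN RPAREN NUM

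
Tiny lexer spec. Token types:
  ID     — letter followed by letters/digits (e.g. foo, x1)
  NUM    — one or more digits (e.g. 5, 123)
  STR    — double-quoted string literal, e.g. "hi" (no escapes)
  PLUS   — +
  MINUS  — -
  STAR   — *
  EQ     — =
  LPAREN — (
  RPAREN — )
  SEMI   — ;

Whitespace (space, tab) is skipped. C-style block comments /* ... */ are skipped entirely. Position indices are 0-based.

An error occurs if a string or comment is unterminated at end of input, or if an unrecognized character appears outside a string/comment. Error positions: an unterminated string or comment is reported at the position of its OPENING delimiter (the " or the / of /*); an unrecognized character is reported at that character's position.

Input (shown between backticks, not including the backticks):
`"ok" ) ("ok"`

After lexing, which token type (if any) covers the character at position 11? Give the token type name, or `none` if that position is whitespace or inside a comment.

Answer: STR

Derivation:
pos=0: enter STRING mode
pos=0: emit STR "ok" (now at pos=4)
pos=5: emit RPAREN ')'
pos=7: emit LPAREN '('
pos=8: enter STRING mode
pos=8: emit STR "ok" (now at pos=12)
DONE. 4 tokens: [STR, RPAREN, LPAREN, STR]
Position 11: char is '"' -> STR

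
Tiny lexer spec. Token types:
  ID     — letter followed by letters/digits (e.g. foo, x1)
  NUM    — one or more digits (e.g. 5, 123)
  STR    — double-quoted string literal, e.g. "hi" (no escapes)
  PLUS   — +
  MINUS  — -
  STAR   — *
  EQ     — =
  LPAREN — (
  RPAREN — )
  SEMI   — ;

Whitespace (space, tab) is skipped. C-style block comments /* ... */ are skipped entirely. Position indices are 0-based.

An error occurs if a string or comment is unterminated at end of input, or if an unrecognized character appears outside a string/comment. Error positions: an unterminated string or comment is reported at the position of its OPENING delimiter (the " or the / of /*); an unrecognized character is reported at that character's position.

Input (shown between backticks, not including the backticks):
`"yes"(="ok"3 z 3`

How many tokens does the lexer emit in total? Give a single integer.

pos=0: enter STRING mode
pos=0: emit STR "yes" (now at pos=5)
pos=5: emit LPAREN '('
pos=6: emit EQ '='
pos=7: enter STRING mode
pos=7: emit STR "ok" (now at pos=11)
pos=11: emit NUM '3' (now at pos=12)
pos=13: emit ID 'z' (now at pos=14)
pos=15: emit NUM '3' (now at pos=16)
DONE. 7 tokens: [STR, LPAREN, EQ, STR, NUM, ID, NUM]

Answer: 7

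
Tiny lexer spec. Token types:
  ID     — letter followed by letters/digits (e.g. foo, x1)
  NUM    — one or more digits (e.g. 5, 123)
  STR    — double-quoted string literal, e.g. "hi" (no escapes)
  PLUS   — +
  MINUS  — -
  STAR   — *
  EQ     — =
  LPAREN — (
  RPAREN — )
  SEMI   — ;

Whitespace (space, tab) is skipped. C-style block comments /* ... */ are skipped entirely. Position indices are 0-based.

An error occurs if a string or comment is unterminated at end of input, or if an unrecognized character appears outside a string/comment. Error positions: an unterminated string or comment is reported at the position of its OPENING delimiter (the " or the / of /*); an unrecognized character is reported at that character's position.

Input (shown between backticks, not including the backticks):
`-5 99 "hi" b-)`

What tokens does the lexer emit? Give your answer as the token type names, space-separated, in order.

Answer: MINUS NUM NUM STR ID MINUS RPAREN

Derivation:
pos=0: emit MINUS '-'
pos=1: emit NUM '5' (now at pos=2)
pos=3: emit NUM '99' (now at pos=5)
pos=6: enter STRING mode
pos=6: emit STR "hi" (now at pos=10)
pos=11: emit ID 'b' (now at pos=12)
pos=12: emit MINUS '-'
pos=13: emit RPAREN ')'
DONE. 7 tokens: [MINUS, NUM, NUM, STR, ID, MINUS, RPAREN]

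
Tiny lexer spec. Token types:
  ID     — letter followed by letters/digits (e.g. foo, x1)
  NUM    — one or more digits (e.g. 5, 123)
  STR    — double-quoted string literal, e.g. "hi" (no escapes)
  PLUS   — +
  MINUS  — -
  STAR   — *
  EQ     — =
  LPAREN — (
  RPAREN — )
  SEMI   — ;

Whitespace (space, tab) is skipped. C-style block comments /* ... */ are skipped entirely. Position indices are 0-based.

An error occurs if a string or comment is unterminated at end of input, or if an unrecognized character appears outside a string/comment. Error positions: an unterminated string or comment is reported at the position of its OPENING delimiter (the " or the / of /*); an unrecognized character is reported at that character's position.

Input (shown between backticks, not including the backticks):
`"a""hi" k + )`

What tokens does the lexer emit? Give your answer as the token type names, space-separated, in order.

Answer: STR STR ID PLUS RPAREN

Derivation:
pos=0: enter STRING mode
pos=0: emit STR "a" (now at pos=3)
pos=3: enter STRING mode
pos=3: emit STR "hi" (now at pos=7)
pos=8: emit ID 'k' (now at pos=9)
pos=10: emit PLUS '+'
pos=12: emit RPAREN ')'
DONE. 5 tokens: [STR, STR, ID, PLUS, RPAREN]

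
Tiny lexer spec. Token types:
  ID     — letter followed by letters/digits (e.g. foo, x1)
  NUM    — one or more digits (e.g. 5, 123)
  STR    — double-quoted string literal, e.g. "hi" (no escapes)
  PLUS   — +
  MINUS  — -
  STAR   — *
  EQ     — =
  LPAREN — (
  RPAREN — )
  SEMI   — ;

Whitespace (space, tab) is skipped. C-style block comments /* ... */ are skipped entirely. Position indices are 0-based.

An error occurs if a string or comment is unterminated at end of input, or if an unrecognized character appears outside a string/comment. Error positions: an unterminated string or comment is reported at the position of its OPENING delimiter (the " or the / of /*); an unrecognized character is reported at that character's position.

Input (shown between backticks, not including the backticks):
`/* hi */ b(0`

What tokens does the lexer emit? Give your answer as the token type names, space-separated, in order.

Answer: ID LPAREN NUM

Derivation:
pos=0: enter COMMENT mode (saw '/*')
exit COMMENT mode (now at pos=8)
pos=9: emit ID 'b' (now at pos=10)
pos=10: emit LPAREN '('
pos=11: emit NUM '0' (now at pos=12)
DONE. 3 tokens: [ID, LPAREN, NUM]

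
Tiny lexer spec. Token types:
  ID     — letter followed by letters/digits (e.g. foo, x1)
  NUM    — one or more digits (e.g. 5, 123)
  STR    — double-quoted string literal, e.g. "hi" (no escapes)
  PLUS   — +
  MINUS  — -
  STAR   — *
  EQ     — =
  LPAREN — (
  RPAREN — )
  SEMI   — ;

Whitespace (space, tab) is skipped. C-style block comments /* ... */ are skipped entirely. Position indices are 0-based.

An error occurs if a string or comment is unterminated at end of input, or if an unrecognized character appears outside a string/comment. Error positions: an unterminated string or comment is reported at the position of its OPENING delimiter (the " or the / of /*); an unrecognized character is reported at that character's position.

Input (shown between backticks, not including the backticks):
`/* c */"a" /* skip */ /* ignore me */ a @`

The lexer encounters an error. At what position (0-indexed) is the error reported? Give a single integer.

Answer: 40

Derivation:
pos=0: enter COMMENT mode (saw '/*')
exit COMMENT mode (now at pos=7)
pos=7: enter STRING mode
pos=7: emit STR "a" (now at pos=10)
pos=11: enter COMMENT mode (saw '/*')
exit COMMENT mode (now at pos=21)
pos=22: enter COMMENT mode (saw '/*')
exit COMMENT mode (now at pos=37)
pos=38: emit ID 'a' (now at pos=39)
pos=40: ERROR — unrecognized char '@'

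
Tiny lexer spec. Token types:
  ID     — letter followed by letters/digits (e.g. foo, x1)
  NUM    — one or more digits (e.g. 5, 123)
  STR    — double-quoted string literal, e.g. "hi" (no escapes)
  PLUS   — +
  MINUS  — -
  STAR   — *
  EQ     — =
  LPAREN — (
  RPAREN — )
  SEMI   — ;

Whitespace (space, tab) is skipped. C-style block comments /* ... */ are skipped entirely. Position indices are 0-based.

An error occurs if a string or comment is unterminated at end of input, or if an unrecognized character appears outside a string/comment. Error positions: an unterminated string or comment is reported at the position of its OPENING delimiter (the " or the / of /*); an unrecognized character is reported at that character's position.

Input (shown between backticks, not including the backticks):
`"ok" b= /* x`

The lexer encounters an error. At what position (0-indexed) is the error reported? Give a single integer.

pos=0: enter STRING mode
pos=0: emit STR "ok" (now at pos=4)
pos=5: emit ID 'b' (now at pos=6)
pos=6: emit EQ '='
pos=8: enter COMMENT mode (saw '/*')
pos=8: ERROR — unterminated comment (reached EOF)

Answer: 8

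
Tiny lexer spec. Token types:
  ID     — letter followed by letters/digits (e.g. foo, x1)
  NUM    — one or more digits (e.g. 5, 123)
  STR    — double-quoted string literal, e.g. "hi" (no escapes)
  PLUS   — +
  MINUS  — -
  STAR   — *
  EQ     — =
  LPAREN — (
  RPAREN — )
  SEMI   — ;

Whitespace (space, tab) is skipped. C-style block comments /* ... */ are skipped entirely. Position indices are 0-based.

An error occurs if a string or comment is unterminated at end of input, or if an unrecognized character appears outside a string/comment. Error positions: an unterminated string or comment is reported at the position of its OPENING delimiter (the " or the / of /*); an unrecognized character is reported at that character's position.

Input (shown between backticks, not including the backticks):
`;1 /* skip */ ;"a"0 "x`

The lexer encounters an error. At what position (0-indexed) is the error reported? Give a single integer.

pos=0: emit SEMI ';'
pos=1: emit NUM '1' (now at pos=2)
pos=3: enter COMMENT mode (saw '/*')
exit COMMENT mode (now at pos=13)
pos=14: emit SEMI ';'
pos=15: enter STRING mode
pos=15: emit STR "a" (now at pos=18)
pos=18: emit NUM '0' (now at pos=19)
pos=20: enter STRING mode
pos=20: ERROR — unterminated string

Answer: 20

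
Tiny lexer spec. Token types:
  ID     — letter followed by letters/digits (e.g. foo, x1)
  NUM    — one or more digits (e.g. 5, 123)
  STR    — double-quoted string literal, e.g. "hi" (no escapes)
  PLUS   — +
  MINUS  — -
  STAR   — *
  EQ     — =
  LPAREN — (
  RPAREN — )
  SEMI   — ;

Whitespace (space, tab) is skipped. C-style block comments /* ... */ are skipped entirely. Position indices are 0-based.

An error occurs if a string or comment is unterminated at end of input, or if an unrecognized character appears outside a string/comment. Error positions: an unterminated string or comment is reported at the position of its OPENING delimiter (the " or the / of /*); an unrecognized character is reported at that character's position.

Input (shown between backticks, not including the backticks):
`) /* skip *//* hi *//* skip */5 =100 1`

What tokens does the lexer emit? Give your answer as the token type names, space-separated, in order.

pos=0: emit RPAREN ')'
pos=2: enter COMMENT mode (saw '/*')
exit COMMENT mode (now at pos=12)
pos=12: enter COMMENT mode (saw '/*')
exit COMMENT mode (now at pos=20)
pos=20: enter COMMENT mode (saw '/*')
exit COMMENT mode (now at pos=30)
pos=30: emit NUM '5' (now at pos=31)
pos=32: emit EQ '='
pos=33: emit NUM '100' (now at pos=36)
pos=37: emit NUM '1' (now at pos=38)
DONE. 5 tokens: [RPAREN, NUM, EQ, NUM, NUM]

Answer: RPAREN NUM EQ NUM NUM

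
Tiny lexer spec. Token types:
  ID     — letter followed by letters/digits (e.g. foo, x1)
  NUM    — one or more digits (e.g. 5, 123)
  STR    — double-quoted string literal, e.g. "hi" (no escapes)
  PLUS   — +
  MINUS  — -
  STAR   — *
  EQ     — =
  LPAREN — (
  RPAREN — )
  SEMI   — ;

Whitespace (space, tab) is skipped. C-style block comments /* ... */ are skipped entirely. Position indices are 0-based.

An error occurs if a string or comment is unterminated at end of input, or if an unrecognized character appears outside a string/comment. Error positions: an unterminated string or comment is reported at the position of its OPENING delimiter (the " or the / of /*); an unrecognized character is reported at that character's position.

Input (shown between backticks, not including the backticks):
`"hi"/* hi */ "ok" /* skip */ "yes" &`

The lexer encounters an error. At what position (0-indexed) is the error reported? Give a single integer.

Answer: 35

Derivation:
pos=0: enter STRING mode
pos=0: emit STR "hi" (now at pos=4)
pos=4: enter COMMENT mode (saw '/*')
exit COMMENT mode (now at pos=12)
pos=13: enter STRING mode
pos=13: emit STR "ok" (now at pos=17)
pos=18: enter COMMENT mode (saw '/*')
exit COMMENT mode (now at pos=28)
pos=29: enter STRING mode
pos=29: emit STR "yes" (now at pos=34)
pos=35: ERROR — unrecognized char '&'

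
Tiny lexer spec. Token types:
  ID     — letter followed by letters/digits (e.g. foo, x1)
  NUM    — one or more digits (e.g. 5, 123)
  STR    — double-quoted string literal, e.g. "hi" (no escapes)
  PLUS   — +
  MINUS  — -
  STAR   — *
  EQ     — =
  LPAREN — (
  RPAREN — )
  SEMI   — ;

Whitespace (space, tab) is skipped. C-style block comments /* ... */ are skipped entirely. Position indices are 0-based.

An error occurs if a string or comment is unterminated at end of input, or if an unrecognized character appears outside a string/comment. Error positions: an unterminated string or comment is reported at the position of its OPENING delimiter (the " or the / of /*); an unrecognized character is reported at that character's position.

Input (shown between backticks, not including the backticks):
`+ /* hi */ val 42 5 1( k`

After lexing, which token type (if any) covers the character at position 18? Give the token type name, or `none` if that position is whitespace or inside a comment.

pos=0: emit PLUS '+'
pos=2: enter COMMENT mode (saw '/*')
exit COMMENT mode (now at pos=10)
pos=11: emit ID 'val' (now at pos=14)
pos=15: emit NUM '42' (now at pos=17)
pos=18: emit NUM '5' (now at pos=19)
pos=20: emit NUM '1' (now at pos=21)
pos=21: emit LPAREN '('
pos=23: emit ID 'k' (now at pos=24)
DONE. 7 tokens: [PLUS, ID, NUM, NUM, NUM, LPAREN, ID]
Position 18: char is '5' -> NUM

Answer: NUM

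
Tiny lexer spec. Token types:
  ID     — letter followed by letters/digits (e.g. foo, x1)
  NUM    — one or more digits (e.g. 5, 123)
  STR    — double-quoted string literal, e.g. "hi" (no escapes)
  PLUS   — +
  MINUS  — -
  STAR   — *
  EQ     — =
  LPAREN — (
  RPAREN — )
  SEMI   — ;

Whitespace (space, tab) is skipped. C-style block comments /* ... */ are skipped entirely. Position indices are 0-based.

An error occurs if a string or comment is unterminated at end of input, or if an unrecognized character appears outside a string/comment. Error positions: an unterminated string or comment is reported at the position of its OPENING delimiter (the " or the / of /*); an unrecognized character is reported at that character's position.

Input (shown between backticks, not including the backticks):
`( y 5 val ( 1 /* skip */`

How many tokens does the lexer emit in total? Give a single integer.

Answer: 6

Derivation:
pos=0: emit LPAREN '('
pos=2: emit ID 'y' (now at pos=3)
pos=4: emit NUM '5' (now at pos=5)
pos=6: emit ID 'val' (now at pos=9)
pos=10: emit LPAREN '('
pos=12: emit NUM '1' (now at pos=13)
pos=14: enter COMMENT mode (saw '/*')
exit COMMENT mode (now at pos=24)
DONE. 6 tokens: [LPAREN, ID, NUM, ID, LPAREN, NUM]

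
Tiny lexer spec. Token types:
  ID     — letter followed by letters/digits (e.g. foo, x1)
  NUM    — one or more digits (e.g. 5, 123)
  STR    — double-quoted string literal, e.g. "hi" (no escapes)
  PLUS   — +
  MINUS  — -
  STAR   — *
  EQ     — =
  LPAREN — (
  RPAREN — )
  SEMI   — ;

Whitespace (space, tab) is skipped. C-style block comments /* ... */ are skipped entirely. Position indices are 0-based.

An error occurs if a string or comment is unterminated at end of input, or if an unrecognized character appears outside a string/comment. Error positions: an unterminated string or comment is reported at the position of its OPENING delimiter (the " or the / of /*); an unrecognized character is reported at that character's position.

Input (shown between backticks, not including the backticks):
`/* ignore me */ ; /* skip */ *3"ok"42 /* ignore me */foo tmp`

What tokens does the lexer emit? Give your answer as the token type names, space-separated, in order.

Answer: SEMI STAR NUM STR NUM ID ID

Derivation:
pos=0: enter COMMENT mode (saw '/*')
exit COMMENT mode (now at pos=15)
pos=16: emit SEMI ';'
pos=18: enter COMMENT mode (saw '/*')
exit COMMENT mode (now at pos=28)
pos=29: emit STAR '*'
pos=30: emit NUM '3' (now at pos=31)
pos=31: enter STRING mode
pos=31: emit STR "ok" (now at pos=35)
pos=35: emit NUM '42' (now at pos=37)
pos=38: enter COMMENT mode (saw '/*')
exit COMMENT mode (now at pos=53)
pos=53: emit ID 'foo' (now at pos=56)
pos=57: emit ID 'tmp' (now at pos=60)
DONE. 7 tokens: [SEMI, STAR, NUM, STR, NUM, ID, ID]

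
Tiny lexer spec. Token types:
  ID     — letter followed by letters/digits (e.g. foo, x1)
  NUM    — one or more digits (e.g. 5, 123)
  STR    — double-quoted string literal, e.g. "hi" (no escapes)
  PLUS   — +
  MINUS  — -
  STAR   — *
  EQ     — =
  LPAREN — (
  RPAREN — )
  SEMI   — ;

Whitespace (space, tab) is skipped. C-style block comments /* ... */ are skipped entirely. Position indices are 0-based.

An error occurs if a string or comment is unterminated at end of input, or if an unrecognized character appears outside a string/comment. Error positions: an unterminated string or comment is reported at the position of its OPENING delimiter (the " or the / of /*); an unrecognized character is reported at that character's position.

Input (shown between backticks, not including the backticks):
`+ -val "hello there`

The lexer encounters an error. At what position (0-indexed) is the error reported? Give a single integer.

Answer: 7

Derivation:
pos=0: emit PLUS '+'
pos=2: emit MINUS '-'
pos=3: emit ID 'val' (now at pos=6)
pos=7: enter STRING mode
pos=7: ERROR — unterminated string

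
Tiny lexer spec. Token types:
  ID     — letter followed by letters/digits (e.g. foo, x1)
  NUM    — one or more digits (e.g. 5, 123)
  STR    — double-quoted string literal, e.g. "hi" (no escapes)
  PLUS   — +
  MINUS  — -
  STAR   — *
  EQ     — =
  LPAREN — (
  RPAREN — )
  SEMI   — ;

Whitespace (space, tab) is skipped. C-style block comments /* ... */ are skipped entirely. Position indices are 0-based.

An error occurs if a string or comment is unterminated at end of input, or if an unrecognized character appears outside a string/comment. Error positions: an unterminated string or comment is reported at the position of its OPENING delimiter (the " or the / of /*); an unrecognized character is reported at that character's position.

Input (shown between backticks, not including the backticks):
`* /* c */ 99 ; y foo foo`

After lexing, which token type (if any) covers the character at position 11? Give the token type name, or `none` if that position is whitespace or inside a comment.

pos=0: emit STAR '*'
pos=2: enter COMMENT mode (saw '/*')
exit COMMENT mode (now at pos=9)
pos=10: emit NUM '99' (now at pos=12)
pos=13: emit SEMI ';'
pos=15: emit ID 'y' (now at pos=16)
pos=17: emit ID 'foo' (now at pos=20)
pos=21: emit ID 'foo' (now at pos=24)
DONE. 6 tokens: [STAR, NUM, SEMI, ID, ID, ID]
Position 11: char is '9' -> NUM

Answer: NUM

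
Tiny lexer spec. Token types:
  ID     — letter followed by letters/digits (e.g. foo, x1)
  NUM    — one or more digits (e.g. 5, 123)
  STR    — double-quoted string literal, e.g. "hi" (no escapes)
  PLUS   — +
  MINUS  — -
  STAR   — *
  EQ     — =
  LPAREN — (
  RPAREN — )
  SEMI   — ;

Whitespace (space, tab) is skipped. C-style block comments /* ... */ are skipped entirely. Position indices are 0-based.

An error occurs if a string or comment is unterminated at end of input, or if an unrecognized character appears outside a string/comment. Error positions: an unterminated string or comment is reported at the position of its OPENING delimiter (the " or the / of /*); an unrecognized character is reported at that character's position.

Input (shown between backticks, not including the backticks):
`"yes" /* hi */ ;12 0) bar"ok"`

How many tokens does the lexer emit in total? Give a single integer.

pos=0: enter STRING mode
pos=0: emit STR "yes" (now at pos=5)
pos=6: enter COMMENT mode (saw '/*')
exit COMMENT mode (now at pos=14)
pos=15: emit SEMI ';'
pos=16: emit NUM '12' (now at pos=18)
pos=19: emit NUM '0' (now at pos=20)
pos=20: emit RPAREN ')'
pos=22: emit ID 'bar' (now at pos=25)
pos=25: enter STRING mode
pos=25: emit STR "ok" (now at pos=29)
DONE. 7 tokens: [STR, SEMI, NUM, NUM, RPAREN, ID, STR]

Answer: 7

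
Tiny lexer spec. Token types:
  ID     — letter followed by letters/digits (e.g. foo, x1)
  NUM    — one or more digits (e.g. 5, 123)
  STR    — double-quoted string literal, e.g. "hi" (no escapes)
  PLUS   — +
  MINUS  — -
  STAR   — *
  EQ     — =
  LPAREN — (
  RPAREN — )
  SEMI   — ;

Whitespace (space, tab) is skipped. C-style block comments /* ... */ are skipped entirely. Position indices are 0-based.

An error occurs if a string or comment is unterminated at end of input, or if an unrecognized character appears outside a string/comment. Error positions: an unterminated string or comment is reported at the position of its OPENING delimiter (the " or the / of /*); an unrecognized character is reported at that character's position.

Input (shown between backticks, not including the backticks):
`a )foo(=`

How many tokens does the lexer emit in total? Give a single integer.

pos=0: emit ID 'a' (now at pos=1)
pos=2: emit RPAREN ')'
pos=3: emit ID 'foo' (now at pos=6)
pos=6: emit LPAREN '('
pos=7: emit EQ '='
DONE. 5 tokens: [ID, RPAREN, ID, LPAREN, EQ]

Answer: 5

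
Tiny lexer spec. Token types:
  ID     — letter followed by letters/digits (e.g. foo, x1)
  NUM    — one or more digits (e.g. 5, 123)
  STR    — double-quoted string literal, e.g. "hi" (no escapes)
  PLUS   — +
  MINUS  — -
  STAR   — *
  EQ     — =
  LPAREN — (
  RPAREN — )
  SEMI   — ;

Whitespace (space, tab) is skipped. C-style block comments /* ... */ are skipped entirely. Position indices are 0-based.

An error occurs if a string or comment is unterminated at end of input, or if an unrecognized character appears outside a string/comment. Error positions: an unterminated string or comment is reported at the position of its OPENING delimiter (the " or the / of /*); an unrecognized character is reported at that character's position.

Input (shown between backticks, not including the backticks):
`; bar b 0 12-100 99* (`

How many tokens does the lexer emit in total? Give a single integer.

pos=0: emit SEMI ';'
pos=2: emit ID 'bar' (now at pos=5)
pos=6: emit ID 'b' (now at pos=7)
pos=8: emit NUM '0' (now at pos=9)
pos=10: emit NUM '12' (now at pos=12)
pos=12: emit MINUS '-'
pos=13: emit NUM '100' (now at pos=16)
pos=17: emit NUM '99' (now at pos=19)
pos=19: emit STAR '*'
pos=21: emit LPAREN '('
DONE. 10 tokens: [SEMI, ID, ID, NUM, NUM, MINUS, NUM, NUM, STAR, LPAREN]

Answer: 10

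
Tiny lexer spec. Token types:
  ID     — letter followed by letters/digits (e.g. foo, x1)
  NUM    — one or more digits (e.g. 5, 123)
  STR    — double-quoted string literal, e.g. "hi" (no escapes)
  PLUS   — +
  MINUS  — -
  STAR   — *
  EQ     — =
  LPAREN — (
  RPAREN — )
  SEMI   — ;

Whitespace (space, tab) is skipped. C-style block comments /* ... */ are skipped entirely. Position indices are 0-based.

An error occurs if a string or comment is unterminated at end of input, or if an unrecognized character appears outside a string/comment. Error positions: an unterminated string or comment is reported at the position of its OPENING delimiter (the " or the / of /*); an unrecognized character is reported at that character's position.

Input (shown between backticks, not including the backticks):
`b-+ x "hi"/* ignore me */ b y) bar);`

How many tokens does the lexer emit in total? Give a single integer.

Answer: 11

Derivation:
pos=0: emit ID 'b' (now at pos=1)
pos=1: emit MINUS '-'
pos=2: emit PLUS '+'
pos=4: emit ID 'x' (now at pos=5)
pos=6: enter STRING mode
pos=6: emit STR "hi" (now at pos=10)
pos=10: enter COMMENT mode (saw '/*')
exit COMMENT mode (now at pos=25)
pos=26: emit ID 'b' (now at pos=27)
pos=28: emit ID 'y' (now at pos=29)
pos=29: emit RPAREN ')'
pos=31: emit ID 'bar' (now at pos=34)
pos=34: emit RPAREN ')'
pos=35: emit SEMI ';'
DONE. 11 tokens: [ID, MINUS, PLUS, ID, STR, ID, ID, RPAREN, ID, RPAREN, SEMI]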